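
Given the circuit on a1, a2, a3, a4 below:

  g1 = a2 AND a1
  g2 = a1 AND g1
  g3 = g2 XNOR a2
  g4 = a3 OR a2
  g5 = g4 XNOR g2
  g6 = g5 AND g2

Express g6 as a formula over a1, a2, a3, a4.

((a3 OR a2) XNOR (a1 AND (a2 AND a1))) AND (a1 AND (a2 AND a1))

g1 = a2 AND a1
g2 = a1 AND g1 = a1 AND (a2 AND a1)
g4 = a3 OR a2
g5 = g4 XNOR g2 = (a3 OR a2) XNOR (a1 AND (a2 AND a1))
g6 = g5 AND g2 = ((a3 OR a2) XNOR (a1 AND (a2 AND a1))) AND (a1 AND (a2 AND a1))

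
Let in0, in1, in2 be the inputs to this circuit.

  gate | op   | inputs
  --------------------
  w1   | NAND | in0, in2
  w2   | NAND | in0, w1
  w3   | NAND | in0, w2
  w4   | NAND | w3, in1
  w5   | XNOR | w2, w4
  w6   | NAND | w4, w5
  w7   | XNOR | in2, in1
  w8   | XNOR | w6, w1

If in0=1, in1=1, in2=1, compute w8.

1

w1 = 1 NAND 1 = 0
w2 = 1 NAND 0 = 1
w3 = 1 NAND 1 = 0
w4 = 0 NAND 1 = 1
w5 = 1 XNOR 1 = 1
w6 = 1 NAND 1 = 0
w8 = 0 XNOR 0 = 1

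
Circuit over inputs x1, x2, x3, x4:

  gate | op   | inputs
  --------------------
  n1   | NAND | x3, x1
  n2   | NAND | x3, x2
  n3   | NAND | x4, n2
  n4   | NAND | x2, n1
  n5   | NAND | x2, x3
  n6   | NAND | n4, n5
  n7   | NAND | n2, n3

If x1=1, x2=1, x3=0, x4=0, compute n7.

n2 = 0 NAND 1 = 1
n3 = 0 NAND 1 = 1
n7 = 1 NAND 1 = 0

0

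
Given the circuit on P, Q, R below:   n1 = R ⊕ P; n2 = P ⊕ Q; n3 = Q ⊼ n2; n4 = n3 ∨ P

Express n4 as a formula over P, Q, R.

n2 = P ⊕ Q
n3 = Q ⊼ n2 = Q ⊼ (P ⊕ Q)
n4 = n3 ∨ P = (Q ⊼ (P ⊕ Q)) ∨ P

(Q ⊼ (P ⊕ Q)) ∨ P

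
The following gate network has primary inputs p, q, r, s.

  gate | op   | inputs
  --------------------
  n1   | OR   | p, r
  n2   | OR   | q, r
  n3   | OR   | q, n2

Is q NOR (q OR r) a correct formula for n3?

n2 = q OR r
n3 = q OR n2 = q OR (q OR r)
At p=0, q=0, r=0, s=0: circuit gives 0, formula gives 1.

No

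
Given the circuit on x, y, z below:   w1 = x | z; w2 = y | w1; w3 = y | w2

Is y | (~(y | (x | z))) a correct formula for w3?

No

w1 = x | z
w2 = y | w1 = y | (x | z)
w3 = y | w2 = y | (y | (x | z))
At x=0, y=0, z=0: circuit gives 0, formula gives 1.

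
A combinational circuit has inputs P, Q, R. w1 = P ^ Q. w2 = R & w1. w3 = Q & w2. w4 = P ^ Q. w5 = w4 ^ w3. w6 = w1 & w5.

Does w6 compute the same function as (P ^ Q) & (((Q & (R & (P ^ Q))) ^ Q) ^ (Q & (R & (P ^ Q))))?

No

w1 = P ^ Q
w2 = R & w1 = R & (P ^ Q)
w3 = Q & w2 = Q & (R & (P ^ Q))
w4 = P ^ Q
w5 = w4 ^ w3 = (P ^ Q) ^ (Q & (R & (P ^ Q)))
w6 = w1 & w5 = (P ^ Q) & ((P ^ Q) ^ (Q & (R & (P ^ Q))))
At P=0, Q=1, R=1: circuit gives 0, formula gives 1.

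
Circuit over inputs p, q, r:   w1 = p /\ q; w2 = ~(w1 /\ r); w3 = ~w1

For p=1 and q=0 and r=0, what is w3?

w1 = 1 /\ 0 = 0
w3 = ~0 = 1

1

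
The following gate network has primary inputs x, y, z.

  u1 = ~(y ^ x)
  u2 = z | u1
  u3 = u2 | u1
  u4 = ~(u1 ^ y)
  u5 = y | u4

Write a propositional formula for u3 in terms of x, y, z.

(z | (~(y ^ x))) | (~(y ^ x))

u1 = ~(y ^ x)
u2 = z | u1 = z | (~(y ^ x))
u3 = u2 | u1 = (z | (~(y ^ x))) | (~(y ^ x))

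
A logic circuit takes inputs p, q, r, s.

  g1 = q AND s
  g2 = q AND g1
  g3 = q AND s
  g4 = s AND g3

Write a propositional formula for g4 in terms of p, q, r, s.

g3 = q AND s
g4 = s AND g3 = s AND (q AND s)

s AND (q AND s)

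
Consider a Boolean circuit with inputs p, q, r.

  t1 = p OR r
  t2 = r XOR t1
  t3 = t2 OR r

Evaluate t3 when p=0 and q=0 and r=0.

0

t1 = 0 OR 0 = 0
t2 = 0 XOR 0 = 0
t3 = 0 OR 0 = 0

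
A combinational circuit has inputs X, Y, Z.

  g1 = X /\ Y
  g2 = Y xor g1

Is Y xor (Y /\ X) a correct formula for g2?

Yes

g1 = X /\ Y
g2 = Y xor g1 = Y xor (X /\ Y)
At X=0, Y=0, Z=0: circuit gives 0, formula gives 0.
At X=0, Y=1, Z=0: circuit gives 1, formula gives 1.
Agrees on all 8 inputs.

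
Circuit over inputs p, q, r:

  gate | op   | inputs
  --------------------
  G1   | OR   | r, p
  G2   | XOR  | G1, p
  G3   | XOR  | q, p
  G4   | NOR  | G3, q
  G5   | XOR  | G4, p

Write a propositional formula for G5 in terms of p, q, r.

G3 = q XOR p
G4 = G3 NOR q = (q XOR p) NOR q
G5 = G4 XOR p = ((q XOR p) NOR q) XOR p

((q XOR p) NOR q) XOR p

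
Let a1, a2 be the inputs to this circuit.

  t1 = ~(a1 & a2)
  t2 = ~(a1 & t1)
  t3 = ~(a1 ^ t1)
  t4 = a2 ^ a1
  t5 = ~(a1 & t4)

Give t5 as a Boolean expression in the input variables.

~(a1 & (a2 ^ a1))

t4 = a2 ^ a1
t5 = ~(a1 & t4) = ~(a1 & (a2 ^ a1))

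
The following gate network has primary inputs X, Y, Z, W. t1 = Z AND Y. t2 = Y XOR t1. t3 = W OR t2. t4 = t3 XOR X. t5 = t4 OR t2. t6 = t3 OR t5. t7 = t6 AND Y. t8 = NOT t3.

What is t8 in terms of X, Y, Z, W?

NOT (W OR (Y XOR (Z AND Y)))

t1 = Z AND Y
t2 = Y XOR t1 = Y XOR (Z AND Y)
t3 = W OR t2 = W OR (Y XOR (Z AND Y))
t8 = NOT t3 = NOT (W OR (Y XOR (Z AND Y)))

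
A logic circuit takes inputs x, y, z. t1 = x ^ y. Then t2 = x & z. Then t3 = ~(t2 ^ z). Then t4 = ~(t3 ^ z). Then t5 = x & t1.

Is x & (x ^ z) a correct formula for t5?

No

t1 = x ^ y
t5 = x & t1 = x & (x ^ y)
At x=1, y=0, z=1: circuit gives 1, formula gives 0.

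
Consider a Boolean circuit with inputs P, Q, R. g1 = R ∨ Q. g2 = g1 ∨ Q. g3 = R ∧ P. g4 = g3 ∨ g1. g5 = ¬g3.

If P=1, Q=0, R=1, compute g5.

g3 = 1 ∧ 1 = 1
g5 = ¬1 = 0

0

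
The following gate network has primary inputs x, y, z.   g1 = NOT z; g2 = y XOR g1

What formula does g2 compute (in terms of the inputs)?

g1 = NOT z
g2 = y XOR g1 = y XOR NOT z

y XOR NOT z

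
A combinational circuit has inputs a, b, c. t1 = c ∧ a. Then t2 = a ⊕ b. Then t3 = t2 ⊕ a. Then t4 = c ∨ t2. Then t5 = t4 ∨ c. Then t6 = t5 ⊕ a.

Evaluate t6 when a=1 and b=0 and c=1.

0

t2 = 1 ⊕ 0 = 1
t4 = 1 ∨ 1 = 1
t5 = 1 ∨ 1 = 1
t6 = 1 ⊕ 1 = 0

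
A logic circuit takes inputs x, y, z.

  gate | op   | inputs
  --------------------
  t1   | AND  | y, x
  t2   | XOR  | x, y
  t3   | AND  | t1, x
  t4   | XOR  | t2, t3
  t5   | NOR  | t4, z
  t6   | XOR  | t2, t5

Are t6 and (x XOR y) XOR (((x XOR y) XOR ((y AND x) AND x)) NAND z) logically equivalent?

No

t1 = y AND x
t2 = x XOR y
t3 = t1 AND x = (y AND x) AND x
t4 = t2 XOR t3 = (x XOR y) XOR ((y AND x) AND x)
t5 = t4 NOR z = ((x XOR y) XOR ((y AND x) AND x)) NOR z
t6 = t2 XOR t5 = (x XOR y) XOR (((x XOR y) XOR ((y AND x) AND x)) NOR z)
At x=0, y=0, z=1: circuit gives 0, formula gives 1.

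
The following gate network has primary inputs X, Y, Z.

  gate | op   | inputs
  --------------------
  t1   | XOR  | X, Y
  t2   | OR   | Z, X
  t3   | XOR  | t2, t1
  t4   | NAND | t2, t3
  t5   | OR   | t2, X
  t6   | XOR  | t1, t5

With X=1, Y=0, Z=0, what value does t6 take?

t1 = 1 XOR 0 = 1
t2 = 0 OR 1 = 1
t5 = 1 OR 1 = 1
t6 = 1 XOR 1 = 0

0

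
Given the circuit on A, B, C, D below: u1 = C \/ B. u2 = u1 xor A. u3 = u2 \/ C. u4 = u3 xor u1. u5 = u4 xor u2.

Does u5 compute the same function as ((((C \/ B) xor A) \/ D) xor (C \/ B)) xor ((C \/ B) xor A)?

No

u1 = C \/ B
u2 = u1 xor A = (C \/ B) xor A
u3 = u2 \/ C = ((C \/ B) xor A) \/ C
u4 = u3 xor u1 = (((C \/ B) xor A) \/ C) xor (C \/ B)
u5 = u4 xor u2 = ((((C \/ B) xor A) \/ C) xor (C \/ B)) xor ((C \/ B) xor A)
At A=0, B=0, C=0, D=1: circuit gives 0, formula gives 1.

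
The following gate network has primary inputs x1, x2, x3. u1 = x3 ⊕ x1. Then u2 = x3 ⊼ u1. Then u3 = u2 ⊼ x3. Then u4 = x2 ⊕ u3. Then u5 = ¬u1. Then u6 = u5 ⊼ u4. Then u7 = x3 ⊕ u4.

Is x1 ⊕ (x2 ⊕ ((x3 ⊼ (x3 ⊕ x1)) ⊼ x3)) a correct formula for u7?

u1 = x3 ⊕ x1
u2 = x3 ⊼ u1 = x3 ⊼ (x3 ⊕ x1)
u3 = u2 ⊼ x3 = (x3 ⊼ (x3 ⊕ x1)) ⊼ x3
u4 = x2 ⊕ u3 = x2 ⊕ ((x3 ⊼ (x3 ⊕ x1)) ⊼ x3)
u7 = x3 ⊕ u4 = x3 ⊕ (x2 ⊕ ((x3 ⊼ (x3 ⊕ x1)) ⊼ x3))
At x1=0, x2=0, x3=1: circuit gives 0, formula gives 1.

No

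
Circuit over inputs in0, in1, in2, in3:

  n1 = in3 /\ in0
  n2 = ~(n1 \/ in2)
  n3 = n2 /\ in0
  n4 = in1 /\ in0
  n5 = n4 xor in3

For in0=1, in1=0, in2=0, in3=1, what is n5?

1

n4 = 0 /\ 1 = 0
n5 = 0 xor 1 = 1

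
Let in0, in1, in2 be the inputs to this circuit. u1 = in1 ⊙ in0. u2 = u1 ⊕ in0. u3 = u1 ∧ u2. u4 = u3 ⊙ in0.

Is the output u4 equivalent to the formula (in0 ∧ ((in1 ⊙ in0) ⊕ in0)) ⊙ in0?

u1 = in1 ⊙ in0
u2 = u1 ⊕ in0 = (in1 ⊙ in0) ⊕ in0
u3 = u1 ∧ u2 = (in1 ⊙ in0) ∧ ((in1 ⊙ in0) ⊕ in0)
u4 = u3 ⊙ in0 = ((in1 ⊙ in0) ∧ ((in1 ⊙ in0) ⊕ in0)) ⊙ in0
At in0=0, in1=0, in2=0: circuit gives 0, formula gives 1.

No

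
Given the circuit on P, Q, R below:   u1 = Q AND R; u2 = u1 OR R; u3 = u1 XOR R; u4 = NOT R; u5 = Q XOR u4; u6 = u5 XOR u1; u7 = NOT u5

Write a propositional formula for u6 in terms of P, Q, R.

u1 = Q AND R
u4 = NOT R
u5 = Q XOR u4 = Q XOR NOT R
u6 = u5 XOR u1 = (Q XOR NOT R) XOR (Q AND R)

(Q XOR NOT R) XOR (Q AND R)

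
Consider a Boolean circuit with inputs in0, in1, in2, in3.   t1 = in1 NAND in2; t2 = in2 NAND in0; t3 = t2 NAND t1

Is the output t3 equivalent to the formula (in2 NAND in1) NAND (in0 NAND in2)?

Yes

t1 = in1 NAND in2
t2 = in2 NAND in0
t3 = t2 NAND t1 = (in2 NAND in0) NAND (in1 NAND in2)
At in0=0, in1=0, in2=0, in3=0: circuit gives 0, formula gives 0.
At in0=0, in1=1, in2=1, in3=0: circuit gives 1, formula gives 1.
Agrees on all 16 inputs.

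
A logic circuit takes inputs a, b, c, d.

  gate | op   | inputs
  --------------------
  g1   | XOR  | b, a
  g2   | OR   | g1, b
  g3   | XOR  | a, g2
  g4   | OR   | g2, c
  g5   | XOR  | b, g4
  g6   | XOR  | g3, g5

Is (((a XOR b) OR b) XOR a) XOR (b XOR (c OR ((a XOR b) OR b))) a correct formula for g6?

g1 = b XOR a
g2 = g1 OR b = (b XOR a) OR b
g3 = a XOR g2 = a XOR ((b XOR a) OR b)
g4 = g2 OR c = ((b XOR a) OR b) OR c
g5 = b XOR g4 = b XOR (((b XOR a) OR b) OR c)
g6 = g3 XOR g5 = (a XOR ((b XOR a) OR b)) XOR (b XOR (((b XOR a) OR b) OR c))
At a=0, b=0, c=0, d=0: circuit gives 0, formula gives 0.
At a=0, b=0, c=1, d=0: circuit gives 1, formula gives 1.
Agrees on all 16 inputs.

Yes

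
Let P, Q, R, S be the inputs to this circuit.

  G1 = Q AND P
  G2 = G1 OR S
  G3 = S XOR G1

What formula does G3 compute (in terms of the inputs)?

G1 = Q AND P
G3 = S XOR G1 = S XOR (Q AND P)

S XOR (Q AND P)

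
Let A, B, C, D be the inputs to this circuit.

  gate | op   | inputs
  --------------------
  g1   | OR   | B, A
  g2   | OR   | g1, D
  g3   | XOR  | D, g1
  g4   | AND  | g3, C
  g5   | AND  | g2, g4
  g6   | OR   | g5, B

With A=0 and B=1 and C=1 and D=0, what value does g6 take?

g1 = 1 OR 0 = 1
g2 = 1 OR 0 = 1
g3 = 0 XOR 1 = 1
g4 = 1 AND 1 = 1
g5 = 1 AND 1 = 1
g6 = 1 OR 1 = 1

1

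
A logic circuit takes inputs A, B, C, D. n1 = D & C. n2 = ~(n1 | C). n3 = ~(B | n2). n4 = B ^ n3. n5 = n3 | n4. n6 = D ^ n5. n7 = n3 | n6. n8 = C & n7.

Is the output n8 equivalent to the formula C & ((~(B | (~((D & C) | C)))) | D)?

n1 = D & C
n2 = ~(n1 | C) = ~((D & C) | C)
n3 = ~(B | n2) = ~(B | (~((D & C) | C)))
n4 = B ^ n3 = B ^ (~(B | (~((D & C) | C))))
n5 = n3 | n4 = (~(B | (~((D & C) | C)))) | (B ^ (~(B | (~((D & C) | C)))))
n6 = D ^ n5 = D ^ ((~(B | (~((D & C) | C)))) | (B ^ (~(B | (~((D & C) | C))))))
n7 = n3 | n6 = (~(B | (~((D & C) | C)))) | (D ^ ((~(B | (~((D & C) | C)))) | (B ^ (~(B | (~((D & C) | C)))))))
n8 = C & n7 = C & ((~(B | (~((D & C) | C)))) | (D ^ ((~(B | (~((D & C) | C)))) | (B ^ (~(B | (~((D & C) | C))))))))
At A=0, B=1, C=1, D=0: circuit gives 1, formula gives 0.

No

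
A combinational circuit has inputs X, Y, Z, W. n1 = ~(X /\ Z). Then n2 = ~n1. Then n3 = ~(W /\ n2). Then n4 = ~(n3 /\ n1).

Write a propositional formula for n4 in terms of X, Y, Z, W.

n1 = ~(X /\ Z)
n2 = ~n1 = ~(~(X /\ Z))
n3 = ~(W /\ n2) = ~(W /\ ~(~(X /\ Z)))
n4 = ~(n3 /\ n1) = ~((~(W /\ ~(~(X /\ Z)))) /\ (~(X /\ Z)))

~((~(W /\ ~(~(X /\ Z)))) /\ (~(X /\ Z)))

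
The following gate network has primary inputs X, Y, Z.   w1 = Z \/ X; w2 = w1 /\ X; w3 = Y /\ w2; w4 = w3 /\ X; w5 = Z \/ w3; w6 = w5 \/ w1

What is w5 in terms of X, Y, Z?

w1 = Z \/ X
w2 = w1 /\ X = (Z \/ X) /\ X
w3 = Y /\ w2 = Y /\ ((Z \/ X) /\ X)
w5 = Z \/ w3 = Z \/ (Y /\ ((Z \/ X) /\ X))

Z \/ (Y /\ ((Z \/ X) /\ X))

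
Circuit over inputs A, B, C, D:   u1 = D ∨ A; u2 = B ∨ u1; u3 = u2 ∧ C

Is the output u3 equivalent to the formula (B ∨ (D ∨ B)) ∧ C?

No

u1 = D ∨ A
u2 = B ∨ u1 = B ∨ (D ∨ A)
u3 = u2 ∧ C = (B ∨ (D ∨ A)) ∧ C
At A=1, B=0, C=1, D=0: circuit gives 1, formula gives 0.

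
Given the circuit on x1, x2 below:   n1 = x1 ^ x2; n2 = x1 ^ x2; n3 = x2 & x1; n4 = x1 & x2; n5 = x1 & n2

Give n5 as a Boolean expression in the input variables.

n2 = x1 ^ x2
n5 = x1 & n2 = x1 & (x1 ^ x2)

x1 & (x1 ^ x2)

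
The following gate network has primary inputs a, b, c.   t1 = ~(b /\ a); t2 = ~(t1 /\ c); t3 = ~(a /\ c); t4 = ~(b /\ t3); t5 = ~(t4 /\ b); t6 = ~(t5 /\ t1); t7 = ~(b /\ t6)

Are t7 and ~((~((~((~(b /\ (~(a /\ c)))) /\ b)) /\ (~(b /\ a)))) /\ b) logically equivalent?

t1 = ~(b /\ a)
t3 = ~(a /\ c)
t4 = ~(b /\ t3) = ~(b /\ (~(a /\ c)))
t5 = ~(t4 /\ b) = ~((~(b /\ (~(a /\ c)))) /\ b)
t6 = ~(t5 /\ t1) = ~((~((~(b /\ (~(a /\ c)))) /\ b)) /\ (~(b /\ a)))
t7 = ~(b /\ t6) = ~(b /\ (~((~((~(b /\ (~(a /\ c)))) /\ b)) /\ (~(b /\ a)))))
At a=1, b=1, c=0: circuit gives 0, formula gives 0.
At a=0, b=0, c=0: circuit gives 1, formula gives 1.
Agrees on all 8 inputs.

Yes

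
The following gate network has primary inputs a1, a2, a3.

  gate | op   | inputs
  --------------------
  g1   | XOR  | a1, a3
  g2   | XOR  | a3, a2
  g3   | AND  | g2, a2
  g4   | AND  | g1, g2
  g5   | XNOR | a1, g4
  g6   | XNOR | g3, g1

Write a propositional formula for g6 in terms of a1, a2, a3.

g1 = a1 XOR a3
g2 = a3 XOR a2
g3 = g2 AND a2 = (a3 XOR a2) AND a2
g6 = g3 XNOR g1 = ((a3 XOR a2) AND a2) XNOR (a1 XOR a3)

((a3 XOR a2) AND a2) XNOR (a1 XOR a3)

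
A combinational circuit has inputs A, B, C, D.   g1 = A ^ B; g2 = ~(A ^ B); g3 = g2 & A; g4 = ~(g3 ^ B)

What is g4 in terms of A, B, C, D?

~(((~(A ^ B)) & A) ^ B)

g2 = ~(A ^ B)
g3 = g2 & A = (~(A ^ B)) & A
g4 = ~(g3 ^ B) = ~(((~(A ^ B)) & A) ^ B)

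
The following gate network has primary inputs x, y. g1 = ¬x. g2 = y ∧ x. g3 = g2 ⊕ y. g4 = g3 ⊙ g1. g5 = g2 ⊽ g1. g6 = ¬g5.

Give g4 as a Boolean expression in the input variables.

g1 = ¬x
g2 = y ∧ x
g3 = g2 ⊕ y = (y ∧ x) ⊕ y
g4 = g3 ⊙ g1 = ((y ∧ x) ⊕ y) ⊙ ¬x

((y ∧ x) ⊕ y) ⊙ ¬x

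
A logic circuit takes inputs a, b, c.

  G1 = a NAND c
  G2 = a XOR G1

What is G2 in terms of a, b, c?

G1 = a NAND c
G2 = a XOR G1 = a XOR (a NAND c)

a XOR (a NAND c)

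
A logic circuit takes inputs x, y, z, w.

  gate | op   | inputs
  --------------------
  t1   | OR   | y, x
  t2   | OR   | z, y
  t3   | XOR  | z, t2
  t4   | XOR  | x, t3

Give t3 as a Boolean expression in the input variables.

t2 = z OR y
t3 = z XOR t2 = z XOR (z OR y)

z XOR (z OR y)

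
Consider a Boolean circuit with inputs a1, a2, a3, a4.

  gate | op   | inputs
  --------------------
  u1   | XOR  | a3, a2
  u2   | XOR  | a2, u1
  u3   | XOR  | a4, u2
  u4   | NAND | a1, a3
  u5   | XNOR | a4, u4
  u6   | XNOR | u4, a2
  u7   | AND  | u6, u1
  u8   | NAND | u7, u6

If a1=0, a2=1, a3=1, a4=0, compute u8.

u1 = 1 XOR 1 = 0
u4 = 0 NAND 1 = 1
u6 = 1 XNOR 1 = 1
u7 = 1 AND 0 = 0
u8 = 0 NAND 1 = 1

1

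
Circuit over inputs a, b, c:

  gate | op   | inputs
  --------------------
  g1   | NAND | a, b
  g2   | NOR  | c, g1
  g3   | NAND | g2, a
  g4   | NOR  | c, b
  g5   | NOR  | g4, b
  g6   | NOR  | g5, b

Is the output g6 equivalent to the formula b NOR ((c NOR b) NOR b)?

Yes

g4 = c NOR b
g5 = g4 NOR b = (c NOR b) NOR b
g6 = g5 NOR b = ((c NOR b) NOR b) NOR b
At a=0, b=0, c=1: circuit gives 0, formula gives 0.
At a=0, b=0, c=0: circuit gives 1, formula gives 1.
Agrees on all 8 inputs.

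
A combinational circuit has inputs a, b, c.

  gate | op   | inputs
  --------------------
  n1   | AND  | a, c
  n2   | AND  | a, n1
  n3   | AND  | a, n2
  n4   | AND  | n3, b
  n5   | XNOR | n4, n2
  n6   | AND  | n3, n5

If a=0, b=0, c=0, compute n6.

n1 = 0 AND 0 = 0
n2 = 0 AND 0 = 0
n3 = 0 AND 0 = 0
n4 = 0 AND 0 = 0
n5 = 0 XNOR 0 = 1
n6 = 0 AND 1 = 0

0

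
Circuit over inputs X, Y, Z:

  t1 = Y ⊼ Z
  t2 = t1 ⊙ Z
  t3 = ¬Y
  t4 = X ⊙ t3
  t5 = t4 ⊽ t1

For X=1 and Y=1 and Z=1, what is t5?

t1 = 1 ⊼ 1 = 0
t3 = ¬1 = 0
t4 = 1 ⊙ 0 = 0
t5 = 0 ⊽ 0 = 1

1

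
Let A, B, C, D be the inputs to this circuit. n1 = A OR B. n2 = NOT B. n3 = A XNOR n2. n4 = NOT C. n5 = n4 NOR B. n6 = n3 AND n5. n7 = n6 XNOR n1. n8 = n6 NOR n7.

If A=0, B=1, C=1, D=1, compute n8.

1

n1 = 0 OR 1 = 1
n2 = NOT 1 = 0
n3 = 0 XNOR 0 = 1
n4 = NOT 1 = 0
n5 = 0 NOR 1 = 0
n6 = 1 AND 0 = 0
n7 = 0 XNOR 1 = 0
n8 = 0 NOR 0 = 1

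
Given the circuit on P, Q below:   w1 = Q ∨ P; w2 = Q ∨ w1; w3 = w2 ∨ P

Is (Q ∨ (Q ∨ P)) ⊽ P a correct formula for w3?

w1 = Q ∨ P
w2 = Q ∨ w1 = Q ∨ (Q ∨ P)
w3 = w2 ∨ P = (Q ∨ (Q ∨ P)) ∨ P
At P=0, Q=0: circuit gives 0, formula gives 1.

No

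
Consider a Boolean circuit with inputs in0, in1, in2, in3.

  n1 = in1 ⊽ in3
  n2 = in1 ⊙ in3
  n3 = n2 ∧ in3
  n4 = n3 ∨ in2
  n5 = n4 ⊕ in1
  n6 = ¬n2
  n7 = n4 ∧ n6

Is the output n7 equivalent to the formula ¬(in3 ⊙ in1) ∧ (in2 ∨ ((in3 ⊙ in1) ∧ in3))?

n2 = in1 ⊙ in3
n3 = n2 ∧ in3 = (in1 ⊙ in3) ∧ in3
n4 = n3 ∨ in2 = ((in1 ⊙ in3) ∧ in3) ∨ in2
n6 = ¬n2 = ¬(in1 ⊙ in3)
n7 = n4 ∧ n6 = (((in1 ⊙ in3) ∧ in3) ∨ in2) ∧ ¬(in1 ⊙ in3)
At in0=0, in1=0, in2=0, in3=0: circuit gives 0, formula gives 0.
At in0=0, in1=0, in2=1, in3=1: circuit gives 1, formula gives 1.
Agrees on all 16 inputs.

Yes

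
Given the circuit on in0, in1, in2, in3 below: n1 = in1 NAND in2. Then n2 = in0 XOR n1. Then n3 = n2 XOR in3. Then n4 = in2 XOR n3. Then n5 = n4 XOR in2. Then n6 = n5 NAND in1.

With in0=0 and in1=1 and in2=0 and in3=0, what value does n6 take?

0

n1 = 1 NAND 0 = 1
n2 = 0 XOR 1 = 1
n3 = 1 XOR 0 = 1
n4 = 0 XOR 1 = 1
n5 = 1 XOR 0 = 1
n6 = 1 NAND 1 = 0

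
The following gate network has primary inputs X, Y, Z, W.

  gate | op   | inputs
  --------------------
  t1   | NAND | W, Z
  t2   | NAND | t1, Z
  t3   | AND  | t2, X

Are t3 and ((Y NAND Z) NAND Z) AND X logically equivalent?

t1 = W NAND Z
t2 = t1 NAND Z = (W NAND Z) NAND Z
t3 = t2 AND X = ((W NAND Z) NAND Z) AND X
At X=1, Y=0, Z=1, W=1: circuit gives 1, formula gives 0.

No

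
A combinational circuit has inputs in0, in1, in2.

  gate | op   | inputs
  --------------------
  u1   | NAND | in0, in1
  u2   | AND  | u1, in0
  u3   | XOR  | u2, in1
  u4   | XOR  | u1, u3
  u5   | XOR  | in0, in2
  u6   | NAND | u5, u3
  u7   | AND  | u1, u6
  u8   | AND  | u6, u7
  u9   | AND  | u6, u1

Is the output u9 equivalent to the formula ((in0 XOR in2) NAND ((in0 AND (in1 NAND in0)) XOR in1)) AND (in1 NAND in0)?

Yes

u1 = in0 NAND in1
u2 = u1 AND in0 = (in0 NAND in1) AND in0
u3 = u2 XOR in1 = ((in0 NAND in1) AND in0) XOR in1
u5 = in0 XOR in2
u6 = u5 NAND u3 = (in0 XOR in2) NAND (((in0 NAND in1) AND in0) XOR in1)
u9 = u6 AND u1 = ((in0 XOR in2) NAND (((in0 NAND in1) AND in0) XOR in1)) AND (in0 NAND in1)
At in0=0, in1=1, in2=1: circuit gives 0, formula gives 0.
At in0=0, in1=0, in2=0: circuit gives 1, formula gives 1.
Agrees on all 8 inputs.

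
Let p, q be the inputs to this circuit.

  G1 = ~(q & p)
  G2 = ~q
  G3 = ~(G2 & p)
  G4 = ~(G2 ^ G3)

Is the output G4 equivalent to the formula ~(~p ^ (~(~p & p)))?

No

G2 = ~q
G3 = ~(G2 & p) = ~(~q & p)
G4 = ~(G2 ^ G3) = ~(~q ^ (~(~q & p)))
At p=0, q=1: circuit gives 0, formula gives 1.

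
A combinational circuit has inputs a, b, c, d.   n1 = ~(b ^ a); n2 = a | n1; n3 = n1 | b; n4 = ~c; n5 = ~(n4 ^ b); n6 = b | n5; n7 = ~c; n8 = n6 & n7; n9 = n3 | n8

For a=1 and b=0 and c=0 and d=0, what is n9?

0

n1 = ~(0 ^ 1) = 0
n3 = 0 | 0 = 0
n4 = ~0 = 1
n5 = ~(1 ^ 0) = 0
n6 = 0 | 0 = 0
n7 = ~0 = 1
n8 = 0 & 1 = 0
n9 = 0 | 0 = 0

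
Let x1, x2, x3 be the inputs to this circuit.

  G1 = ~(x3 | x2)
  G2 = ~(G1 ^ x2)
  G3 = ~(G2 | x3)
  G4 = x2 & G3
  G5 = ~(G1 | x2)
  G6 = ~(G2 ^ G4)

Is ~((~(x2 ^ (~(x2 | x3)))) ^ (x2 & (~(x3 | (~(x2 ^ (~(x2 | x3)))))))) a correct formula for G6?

Yes

G1 = ~(x3 | x2)
G2 = ~(G1 ^ x2) = ~((~(x3 | x2)) ^ x2)
G3 = ~(G2 | x3) = ~((~((~(x3 | x2)) ^ x2)) | x3)
G4 = x2 & G3 = x2 & (~((~((~(x3 | x2)) ^ x2)) | x3))
G6 = ~(G2 ^ G4) = ~((~((~(x3 | x2)) ^ x2)) ^ (x2 & (~((~((~(x3 | x2)) ^ x2)) | x3))))
At x1=0, x2=0, x3=1: circuit gives 0, formula gives 0.
At x1=0, x2=0, x3=0: circuit gives 1, formula gives 1.
Agrees on all 8 inputs.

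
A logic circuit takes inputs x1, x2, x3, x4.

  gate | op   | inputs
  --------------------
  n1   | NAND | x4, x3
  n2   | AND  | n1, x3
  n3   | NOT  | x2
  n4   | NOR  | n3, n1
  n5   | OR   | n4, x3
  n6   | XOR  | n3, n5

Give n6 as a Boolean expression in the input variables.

NOT x2 XOR ((NOT x2 NOR (x4 NAND x3)) OR x3)

n1 = x4 NAND x3
n3 = NOT x2
n4 = n3 NOR n1 = NOT x2 NOR (x4 NAND x3)
n5 = n4 OR x3 = (NOT x2 NOR (x4 NAND x3)) OR x3
n6 = n3 XOR n5 = NOT x2 XOR ((NOT x2 NOR (x4 NAND x3)) OR x3)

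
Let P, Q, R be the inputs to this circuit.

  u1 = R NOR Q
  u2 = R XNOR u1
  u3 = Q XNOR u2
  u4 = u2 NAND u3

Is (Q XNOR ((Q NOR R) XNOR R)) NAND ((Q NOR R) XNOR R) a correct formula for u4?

u1 = R NOR Q
u2 = R XNOR u1 = R XNOR (R NOR Q)
u3 = Q XNOR u2 = Q XNOR (R XNOR (R NOR Q))
u4 = u2 NAND u3 = (R XNOR (R NOR Q)) NAND (Q XNOR (R XNOR (R NOR Q)))
At P=0, Q=1, R=0: circuit gives 0, formula gives 0.
At P=0, Q=0, R=0: circuit gives 1, formula gives 1.
Agrees on all 8 inputs.

Yes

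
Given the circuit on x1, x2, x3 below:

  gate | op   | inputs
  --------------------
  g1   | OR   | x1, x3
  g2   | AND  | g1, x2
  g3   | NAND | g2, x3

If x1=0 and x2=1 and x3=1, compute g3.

g1 = 0 OR 1 = 1
g2 = 1 AND 1 = 1
g3 = 1 NAND 1 = 0

0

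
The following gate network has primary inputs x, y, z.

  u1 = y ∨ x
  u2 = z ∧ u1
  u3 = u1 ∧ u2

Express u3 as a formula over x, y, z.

(y ∨ x) ∧ (z ∧ (y ∨ x))

u1 = y ∨ x
u2 = z ∧ u1 = z ∧ (y ∨ x)
u3 = u1 ∧ u2 = (y ∨ x) ∧ (z ∧ (y ∨ x))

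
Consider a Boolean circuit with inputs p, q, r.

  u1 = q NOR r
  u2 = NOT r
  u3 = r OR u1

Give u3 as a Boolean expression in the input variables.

r OR (q NOR r)

u1 = q NOR r
u3 = r OR u1 = r OR (q NOR r)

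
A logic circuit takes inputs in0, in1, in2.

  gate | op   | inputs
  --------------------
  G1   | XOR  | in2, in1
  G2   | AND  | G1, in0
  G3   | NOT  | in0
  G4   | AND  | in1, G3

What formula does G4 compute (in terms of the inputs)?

in1 AND NOT in0

G3 = NOT in0
G4 = in1 AND G3 = in1 AND NOT in0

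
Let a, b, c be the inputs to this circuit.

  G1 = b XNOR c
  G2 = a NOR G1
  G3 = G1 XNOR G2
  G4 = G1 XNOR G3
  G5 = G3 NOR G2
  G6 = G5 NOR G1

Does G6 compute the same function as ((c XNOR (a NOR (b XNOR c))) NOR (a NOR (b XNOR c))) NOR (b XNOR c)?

G1 = b XNOR c
G2 = a NOR G1 = a NOR (b XNOR c)
G3 = G1 XNOR G2 = (b XNOR c) XNOR (a NOR (b XNOR c))
G5 = G3 NOR G2 = ((b XNOR c) XNOR (a NOR (b XNOR c))) NOR (a NOR (b XNOR c))
G6 = G5 NOR G1 = (((b XNOR c) XNOR (a NOR (b XNOR c))) NOR (a NOR (b XNOR c))) NOR (b XNOR c)
At a=1, b=0, c=1: circuit gives 1, formula gives 0.

No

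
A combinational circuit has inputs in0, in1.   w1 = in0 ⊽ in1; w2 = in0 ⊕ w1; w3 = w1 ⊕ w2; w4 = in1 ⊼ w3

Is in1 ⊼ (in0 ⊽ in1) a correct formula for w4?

No

w1 = in0 ⊽ in1
w2 = in0 ⊕ w1 = in0 ⊕ (in0 ⊽ in1)
w3 = w1 ⊕ w2 = (in0 ⊽ in1) ⊕ (in0 ⊕ (in0 ⊽ in1))
w4 = in1 ⊼ w3 = in1 ⊼ ((in0 ⊽ in1) ⊕ (in0 ⊕ (in0 ⊽ in1)))
At in0=1, in1=1: circuit gives 0, formula gives 1.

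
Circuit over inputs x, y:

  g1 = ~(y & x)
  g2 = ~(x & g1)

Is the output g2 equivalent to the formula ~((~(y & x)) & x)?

Yes

g1 = ~(y & x)
g2 = ~(x & g1) = ~(x & (~(y & x)))
At x=1, y=0: circuit gives 0, formula gives 0.
At x=0, y=0: circuit gives 1, formula gives 1.
Agrees on all 4 inputs.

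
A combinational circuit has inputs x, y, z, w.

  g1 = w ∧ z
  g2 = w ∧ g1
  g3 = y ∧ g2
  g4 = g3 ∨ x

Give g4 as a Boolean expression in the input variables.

g1 = w ∧ z
g2 = w ∧ g1 = w ∧ (w ∧ z)
g3 = y ∧ g2 = y ∧ (w ∧ (w ∧ z))
g4 = g3 ∨ x = (y ∧ (w ∧ (w ∧ z))) ∨ x

(y ∧ (w ∧ (w ∧ z))) ∨ x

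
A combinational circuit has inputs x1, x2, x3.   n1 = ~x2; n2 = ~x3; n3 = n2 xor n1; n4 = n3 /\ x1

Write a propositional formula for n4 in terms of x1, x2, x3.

n1 = ~x2
n2 = ~x3
n3 = n2 xor n1 = ~x3 xor ~x2
n4 = n3 /\ x1 = (~x3 xor ~x2) /\ x1

(~x3 xor ~x2) /\ x1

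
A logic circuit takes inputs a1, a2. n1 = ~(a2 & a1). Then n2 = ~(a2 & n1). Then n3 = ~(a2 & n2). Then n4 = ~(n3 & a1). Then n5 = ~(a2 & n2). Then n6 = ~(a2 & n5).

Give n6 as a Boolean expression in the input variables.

~(a2 & (~(a2 & (~(a2 & (~(a2 & a1)))))))

n1 = ~(a2 & a1)
n2 = ~(a2 & n1) = ~(a2 & (~(a2 & a1)))
n5 = ~(a2 & n2) = ~(a2 & (~(a2 & (~(a2 & a1)))))
n6 = ~(a2 & n5) = ~(a2 & (~(a2 & (~(a2 & (~(a2 & a1)))))))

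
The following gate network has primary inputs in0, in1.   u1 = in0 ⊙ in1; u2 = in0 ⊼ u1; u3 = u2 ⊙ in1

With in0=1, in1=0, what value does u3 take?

0

u1 = 1 ⊙ 0 = 0
u2 = 1 ⊼ 0 = 1
u3 = 1 ⊙ 0 = 0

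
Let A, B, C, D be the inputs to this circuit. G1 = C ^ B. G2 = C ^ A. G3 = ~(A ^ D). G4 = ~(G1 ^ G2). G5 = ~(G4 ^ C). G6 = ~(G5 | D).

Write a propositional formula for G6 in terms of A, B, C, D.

G1 = C ^ B
G2 = C ^ A
G4 = ~(G1 ^ G2) = ~((C ^ B) ^ (C ^ A))
G5 = ~(G4 ^ C) = ~((~((C ^ B) ^ (C ^ A))) ^ C)
G6 = ~(G5 | D) = ~((~((~((C ^ B) ^ (C ^ A))) ^ C)) | D)

~((~((~((C ^ B) ^ (C ^ A))) ^ C)) | D)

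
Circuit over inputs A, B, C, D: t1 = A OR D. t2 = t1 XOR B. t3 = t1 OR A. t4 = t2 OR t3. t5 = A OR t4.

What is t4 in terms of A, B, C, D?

((A OR D) XOR B) OR ((A OR D) OR A)

t1 = A OR D
t2 = t1 XOR B = (A OR D) XOR B
t3 = t1 OR A = (A OR D) OR A
t4 = t2 OR t3 = ((A OR D) XOR B) OR ((A OR D) OR A)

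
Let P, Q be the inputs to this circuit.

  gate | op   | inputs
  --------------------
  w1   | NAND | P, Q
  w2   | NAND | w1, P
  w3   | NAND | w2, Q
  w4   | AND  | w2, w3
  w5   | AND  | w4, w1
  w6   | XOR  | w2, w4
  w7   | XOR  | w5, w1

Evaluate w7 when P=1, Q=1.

w1 = 1 NAND 1 = 0
w2 = 0 NAND 1 = 1
w3 = 1 NAND 1 = 0
w4 = 1 AND 0 = 0
w5 = 0 AND 0 = 0
w7 = 0 XOR 0 = 0

0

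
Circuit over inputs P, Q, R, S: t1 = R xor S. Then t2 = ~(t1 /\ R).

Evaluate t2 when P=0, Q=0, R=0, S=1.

1

t1 = 0 xor 1 = 1
t2 = ~(1 /\ 0) = 1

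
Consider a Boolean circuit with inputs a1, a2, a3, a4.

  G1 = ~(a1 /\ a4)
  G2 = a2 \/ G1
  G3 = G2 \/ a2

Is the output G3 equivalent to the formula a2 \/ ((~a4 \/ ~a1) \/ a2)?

Yes

G1 = ~(a1 /\ a4)
G2 = a2 \/ G1 = a2 \/ (~(a1 /\ a4))
G3 = G2 \/ a2 = (a2 \/ (~(a1 /\ a4))) \/ a2
At a1=1, a2=0, a3=0, a4=1: circuit gives 0, formula gives 0.
At a1=0, a2=0, a3=0, a4=0: circuit gives 1, formula gives 1.
Agrees on all 16 inputs.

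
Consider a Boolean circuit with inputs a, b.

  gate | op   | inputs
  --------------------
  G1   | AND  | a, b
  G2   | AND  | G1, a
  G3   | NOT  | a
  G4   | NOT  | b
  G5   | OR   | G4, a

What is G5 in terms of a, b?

NOT b OR a

G4 = NOT b
G5 = G4 OR a = NOT b OR a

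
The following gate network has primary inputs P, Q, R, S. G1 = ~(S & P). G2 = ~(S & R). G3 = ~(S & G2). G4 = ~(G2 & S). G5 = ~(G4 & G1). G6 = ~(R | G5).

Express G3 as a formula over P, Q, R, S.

~(S & (~(S & R)))

G2 = ~(S & R)
G3 = ~(S & G2) = ~(S & (~(S & R)))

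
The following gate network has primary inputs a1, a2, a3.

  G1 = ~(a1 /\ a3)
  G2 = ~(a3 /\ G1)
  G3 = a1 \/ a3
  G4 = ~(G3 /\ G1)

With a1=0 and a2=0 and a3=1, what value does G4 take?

G1 = ~(0 /\ 1) = 1
G3 = 0 \/ 1 = 1
G4 = ~(1 /\ 1) = 0

0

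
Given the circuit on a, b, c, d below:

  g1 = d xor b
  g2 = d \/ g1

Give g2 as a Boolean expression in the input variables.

d \/ (d xor b)

g1 = d xor b
g2 = d \/ g1 = d \/ (d xor b)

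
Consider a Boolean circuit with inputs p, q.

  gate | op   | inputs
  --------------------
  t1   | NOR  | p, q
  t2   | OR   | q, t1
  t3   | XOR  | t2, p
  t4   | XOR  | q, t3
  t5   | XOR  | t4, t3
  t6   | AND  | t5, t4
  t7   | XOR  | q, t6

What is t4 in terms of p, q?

q XOR ((q OR (p NOR q)) XOR p)

t1 = p NOR q
t2 = q OR t1 = q OR (p NOR q)
t3 = t2 XOR p = (q OR (p NOR q)) XOR p
t4 = q XOR t3 = q XOR ((q OR (p NOR q)) XOR p)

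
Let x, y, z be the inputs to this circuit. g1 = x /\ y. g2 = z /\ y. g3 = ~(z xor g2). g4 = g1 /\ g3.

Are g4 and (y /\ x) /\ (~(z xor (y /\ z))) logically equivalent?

g1 = x /\ y
g2 = z /\ y
g3 = ~(z xor g2) = ~(z xor (z /\ y))
g4 = g1 /\ g3 = (x /\ y) /\ (~(z xor (z /\ y)))
At x=0, y=0, z=0: circuit gives 0, formula gives 0.
At x=1, y=1, z=0: circuit gives 1, formula gives 1.
Agrees on all 8 inputs.

Yes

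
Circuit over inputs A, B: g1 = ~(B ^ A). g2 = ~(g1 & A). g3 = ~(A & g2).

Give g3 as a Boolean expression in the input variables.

~(A & (~((~(B ^ A)) & A)))

g1 = ~(B ^ A)
g2 = ~(g1 & A) = ~((~(B ^ A)) & A)
g3 = ~(A & g2) = ~(A & (~((~(B ^ A)) & A)))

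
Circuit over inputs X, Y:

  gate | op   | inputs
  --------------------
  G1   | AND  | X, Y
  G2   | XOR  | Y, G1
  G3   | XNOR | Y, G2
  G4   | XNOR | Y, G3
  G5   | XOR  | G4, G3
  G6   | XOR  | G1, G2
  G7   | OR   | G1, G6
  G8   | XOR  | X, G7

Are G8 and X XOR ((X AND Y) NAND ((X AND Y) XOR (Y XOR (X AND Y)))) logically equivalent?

No

G1 = X AND Y
G2 = Y XOR G1 = Y XOR (X AND Y)
G6 = G1 XOR G2 = (X AND Y) XOR (Y XOR (X AND Y))
G7 = G1 OR G6 = (X AND Y) OR ((X AND Y) XOR (Y XOR (X AND Y)))
G8 = X XOR G7 = X XOR ((X AND Y) OR ((X AND Y) XOR (Y XOR (X AND Y))))
At X=0, Y=0: circuit gives 0, formula gives 1.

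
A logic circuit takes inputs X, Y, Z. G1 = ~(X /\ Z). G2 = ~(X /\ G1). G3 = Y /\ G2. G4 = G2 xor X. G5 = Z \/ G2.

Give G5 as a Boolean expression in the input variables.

Z \/ (~(X /\ (~(X /\ Z))))

G1 = ~(X /\ Z)
G2 = ~(X /\ G1) = ~(X /\ (~(X /\ Z)))
G5 = Z \/ G2 = Z \/ (~(X /\ (~(X /\ Z))))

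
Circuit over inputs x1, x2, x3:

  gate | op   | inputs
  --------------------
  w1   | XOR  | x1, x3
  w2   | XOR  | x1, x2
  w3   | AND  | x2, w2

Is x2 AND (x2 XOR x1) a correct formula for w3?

w2 = x1 XOR x2
w3 = x2 AND w2 = x2 AND (x1 XOR x2)
At x1=0, x2=0, x3=0: circuit gives 0, formula gives 0.
At x1=0, x2=1, x3=0: circuit gives 1, formula gives 1.
Agrees on all 8 inputs.

Yes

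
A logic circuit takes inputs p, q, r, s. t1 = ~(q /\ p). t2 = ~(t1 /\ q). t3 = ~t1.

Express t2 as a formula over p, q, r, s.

~((~(q /\ p)) /\ q)

t1 = ~(q /\ p)
t2 = ~(t1 /\ q) = ~((~(q /\ p)) /\ q)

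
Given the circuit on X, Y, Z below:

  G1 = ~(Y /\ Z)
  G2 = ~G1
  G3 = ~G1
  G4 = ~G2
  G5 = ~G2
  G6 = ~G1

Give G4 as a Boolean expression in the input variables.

~~(~(Y /\ Z))

G1 = ~(Y /\ Z)
G2 = ~G1 = ~(~(Y /\ Z))
G4 = ~G2 = ~~(~(Y /\ Z))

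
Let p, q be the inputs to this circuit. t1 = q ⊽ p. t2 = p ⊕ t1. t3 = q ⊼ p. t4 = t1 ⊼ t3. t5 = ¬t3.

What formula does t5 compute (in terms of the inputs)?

t3 = q ⊼ p
t5 = ¬t3 = ¬(q ⊼ p)

¬(q ⊼ p)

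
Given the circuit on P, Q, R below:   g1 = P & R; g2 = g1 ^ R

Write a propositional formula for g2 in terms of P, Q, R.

(P & R) ^ R

g1 = P & R
g2 = g1 ^ R = (P & R) ^ R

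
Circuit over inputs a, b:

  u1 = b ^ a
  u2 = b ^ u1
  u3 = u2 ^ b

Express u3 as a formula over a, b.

(b ^ (b ^ a)) ^ b

u1 = b ^ a
u2 = b ^ u1 = b ^ (b ^ a)
u3 = u2 ^ b = (b ^ (b ^ a)) ^ b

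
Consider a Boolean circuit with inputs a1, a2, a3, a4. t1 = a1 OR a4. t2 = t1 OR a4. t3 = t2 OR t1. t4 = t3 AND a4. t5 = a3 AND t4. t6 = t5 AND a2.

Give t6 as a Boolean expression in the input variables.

t1 = a1 OR a4
t2 = t1 OR a4 = (a1 OR a4) OR a4
t3 = t2 OR t1 = ((a1 OR a4) OR a4) OR (a1 OR a4)
t4 = t3 AND a4 = (((a1 OR a4) OR a4) OR (a1 OR a4)) AND a4
t5 = a3 AND t4 = a3 AND ((((a1 OR a4) OR a4) OR (a1 OR a4)) AND a4)
t6 = t5 AND a2 = (a3 AND ((((a1 OR a4) OR a4) OR (a1 OR a4)) AND a4)) AND a2

(a3 AND ((((a1 OR a4) OR a4) OR (a1 OR a4)) AND a4)) AND a2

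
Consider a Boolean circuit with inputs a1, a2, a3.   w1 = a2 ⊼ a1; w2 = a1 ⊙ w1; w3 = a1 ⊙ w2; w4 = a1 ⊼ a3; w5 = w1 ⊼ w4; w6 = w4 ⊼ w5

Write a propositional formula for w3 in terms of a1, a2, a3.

a1 ⊙ (a1 ⊙ (a2 ⊼ a1))

w1 = a2 ⊼ a1
w2 = a1 ⊙ w1 = a1 ⊙ (a2 ⊼ a1)
w3 = a1 ⊙ w2 = a1 ⊙ (a1 ⊙ (a2 ⊼ a1))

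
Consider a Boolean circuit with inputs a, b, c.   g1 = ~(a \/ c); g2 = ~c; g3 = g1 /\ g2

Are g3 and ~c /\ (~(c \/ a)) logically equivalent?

Yes

g1 = ~(a \/ c)
g2 = ~c
g3 = g1 /\ g2 = (~(a \/ c)) /\ ~c
At a=0, b=0, c=1: circuit gives 0, formula gives 0.
At a=0, b=0, c=0: circuit gives 1, formula gives 1.
Agrees on all 8 inputs.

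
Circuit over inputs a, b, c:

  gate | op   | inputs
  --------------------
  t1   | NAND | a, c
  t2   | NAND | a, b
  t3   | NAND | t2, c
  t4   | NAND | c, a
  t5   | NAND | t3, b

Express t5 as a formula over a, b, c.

t2 = a NAND b
t3 = t2 NAND c = (a NAND b) NAND c
t5 = t3 NAND b = ((a NAND b) NAND c) NAND b

((a NAND b) NAND c) NAND b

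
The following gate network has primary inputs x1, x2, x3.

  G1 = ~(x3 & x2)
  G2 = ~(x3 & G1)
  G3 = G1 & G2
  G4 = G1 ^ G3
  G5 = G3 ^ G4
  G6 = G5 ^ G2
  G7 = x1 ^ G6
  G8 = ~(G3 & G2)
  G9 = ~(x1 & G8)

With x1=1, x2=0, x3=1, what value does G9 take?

0

G1 = ~(1 & 0) = 1
G2 = ~(1 & 1) = 0
G3 = 1 & 0 = 0
G8 = ~(0 & 0) = 1
G9 = ~(1 & 1) = 0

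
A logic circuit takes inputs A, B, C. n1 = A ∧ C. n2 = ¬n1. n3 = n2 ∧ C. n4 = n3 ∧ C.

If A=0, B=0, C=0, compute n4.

0

n1 = 0 ∧ 0 = 0
n2 = ¬0 = 1
n3 = 1 ∧ 0 = 0
n4 = 0 ∧ 0 = 0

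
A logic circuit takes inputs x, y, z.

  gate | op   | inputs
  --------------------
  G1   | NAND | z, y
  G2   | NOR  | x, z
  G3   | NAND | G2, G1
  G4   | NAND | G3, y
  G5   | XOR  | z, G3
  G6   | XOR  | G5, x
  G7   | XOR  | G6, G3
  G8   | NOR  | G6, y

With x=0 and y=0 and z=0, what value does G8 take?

1

G1 = 0 NAND 0 = 1
G2 = 0 NOR 0 = 1
G3 = 1 NAND 1 = 0
G5 = 0 XOR 0 = 0
G6 = 0 XOR 0 = 0
G8 = 0 NOR 0 = 1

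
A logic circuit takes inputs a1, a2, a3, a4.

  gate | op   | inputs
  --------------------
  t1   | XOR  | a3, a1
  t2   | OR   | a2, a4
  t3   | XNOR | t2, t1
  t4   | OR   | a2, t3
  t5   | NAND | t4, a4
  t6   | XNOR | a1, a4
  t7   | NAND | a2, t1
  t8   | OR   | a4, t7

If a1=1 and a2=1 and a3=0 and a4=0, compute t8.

t1 = 0 XOR 1 = 1
t7 = 1 NAND 1 = 0
t8 = 0 OR 0 = 0

0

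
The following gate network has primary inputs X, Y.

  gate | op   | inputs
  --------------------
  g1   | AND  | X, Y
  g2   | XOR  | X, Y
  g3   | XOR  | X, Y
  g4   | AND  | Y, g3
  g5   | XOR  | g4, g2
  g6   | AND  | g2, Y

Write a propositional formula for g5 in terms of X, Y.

(Y AND (X XOR Y)) XOR (X XOR Y)

g2 = X XOR Y
g3 = X XOR Y
g4 = Y AND g3 = Y AND (X XOR Y)
g5 = g4 XOR g2 = (Y AND (X XOR Y)) XOR (X XOR Y)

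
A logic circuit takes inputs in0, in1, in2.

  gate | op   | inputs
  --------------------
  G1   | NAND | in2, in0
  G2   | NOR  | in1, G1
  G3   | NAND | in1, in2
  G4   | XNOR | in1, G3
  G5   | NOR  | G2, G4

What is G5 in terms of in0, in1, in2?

(in1 NOR (in2 NAND in0)) NOR (in1 XNOR (in1 NAND in2))

G1 = in2 NAND in0
G2 = in1 NOR G1 = in1 NOR (in2 NAND in0)
G3 = in1 NAND in2
G4 = in1 XNOR G3 = in1 XNOR (in1 NAND in2)
G5 = G2 NOR G4 = (in1 NOR (in2 NAND in0)) NOR (in1 XNOR (in1 NAND in2))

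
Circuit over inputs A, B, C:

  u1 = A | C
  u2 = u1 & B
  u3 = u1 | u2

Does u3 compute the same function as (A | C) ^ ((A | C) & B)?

u1 = A | C
u2 = u1 & B = (A | C) & B
u3 = u1 | u2 = (A | C) | ((A | C) & B)
At A=0, B=1, C=1: circuit gives 1, formula gives 0.

No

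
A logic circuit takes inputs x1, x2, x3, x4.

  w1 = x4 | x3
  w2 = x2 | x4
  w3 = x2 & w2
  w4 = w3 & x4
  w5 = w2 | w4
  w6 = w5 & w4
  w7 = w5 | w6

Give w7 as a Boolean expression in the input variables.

w2 = x2 | x4
w3 = x2 & w2 = x2 & (x2 | x4)
w4 = w3 & x4 = (x2 & (x2 | x4)) & x4
w5 = w2 | w4 = (x2 | x4) | ((x2 & (x2 | x4)) & x4)
w6 = w5 & w4 = ((x2 | x4) | ((x2 & (x2 | x4)) & x4)) & ((x2 & (x2 | x4)) & x4)
w7 = w5 | w6 = ((x2 | x4) | ((x2 & (x2 | x4)) & x4)) | (((x2 | x4) | ((x2 & (x2 | x4)) & x4)) & ((x2 & (x2 | x4)) & x4))

((x2 | x4) | ((x2 & (x2 | x4)) & x4)) | (((x2 | x4) | ((x2 & (x2 | x4)) & x4)) & ((x2 & (x2 | x4)) & x4))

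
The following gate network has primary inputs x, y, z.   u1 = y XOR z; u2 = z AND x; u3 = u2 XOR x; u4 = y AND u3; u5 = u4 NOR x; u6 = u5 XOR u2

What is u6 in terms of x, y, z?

u2 = z AND x
u3 = u2 XOR x = (z AND x) XOR x
u4 = y AND u3 = y AND ((z AND x) XOR x)
u5 = u4 NOR x = (y AND ((z AND x) XOR x)) NOR x
u6 = u5 XOR u2 = ((y AND ((z AND x) XOR x)) NOR x) XOR (z AND x)

((y AND ((z AND x) XOR x)) NOR x) XOR (z AND x)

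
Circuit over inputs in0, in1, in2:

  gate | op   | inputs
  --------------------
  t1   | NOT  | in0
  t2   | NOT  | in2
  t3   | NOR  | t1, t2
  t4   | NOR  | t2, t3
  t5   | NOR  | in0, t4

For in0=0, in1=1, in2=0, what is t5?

t1 = NOT 0 = 1
t2 = NOT 0 = 1
t3 = 1 NOR 1 = 0
t4 = 1 NOR 0 = 0
t5 = 0 NOR 0 = 1

1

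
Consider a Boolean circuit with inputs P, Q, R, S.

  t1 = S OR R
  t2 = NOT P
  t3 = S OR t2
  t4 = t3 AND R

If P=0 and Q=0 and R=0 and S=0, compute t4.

0

t2 = NOT 0 = 1
t3 = 0 OR 1 = 1
t4 = 1 AND 0 = 0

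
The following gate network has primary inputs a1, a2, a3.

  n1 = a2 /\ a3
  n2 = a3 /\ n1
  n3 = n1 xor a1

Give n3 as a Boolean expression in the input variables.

n1 = a2 /\ a3
n3 = n1 xor a1 = (a2 /\ a3) xor a1

(a2 /\ a3) xor a1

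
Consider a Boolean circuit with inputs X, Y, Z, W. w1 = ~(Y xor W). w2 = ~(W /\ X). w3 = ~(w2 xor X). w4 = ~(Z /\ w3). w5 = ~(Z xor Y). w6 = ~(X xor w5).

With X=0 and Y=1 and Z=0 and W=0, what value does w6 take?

w5 = ~(0 xor 1) = 0
w6 = ~(0 xor 0) = 1

1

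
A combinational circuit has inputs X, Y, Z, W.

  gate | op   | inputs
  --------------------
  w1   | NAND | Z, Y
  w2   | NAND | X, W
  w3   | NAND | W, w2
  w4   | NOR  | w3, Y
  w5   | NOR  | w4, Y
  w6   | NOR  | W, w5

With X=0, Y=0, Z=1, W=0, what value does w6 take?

0

w2 = 0 NAND 0 = 1
w3 = 0 NAND 1 = 1
w4 = 1 NOR 0 = 0
w5 = 0 NOR 0 = 1
w6 = 0 NOR 1 = 0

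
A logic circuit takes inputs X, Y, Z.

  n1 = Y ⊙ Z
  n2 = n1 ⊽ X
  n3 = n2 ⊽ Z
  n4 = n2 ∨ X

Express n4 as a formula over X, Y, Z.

((Y ⊙ Z) ⊽ X) ∨ X

n1 = Y ⊙ Z
n2 = n1 ⊽ X = (Y ⊙ Z) ⊽ X
n4 = n2 ∨ X = ((Y ⊙ Z) ⊽ X) ∨ X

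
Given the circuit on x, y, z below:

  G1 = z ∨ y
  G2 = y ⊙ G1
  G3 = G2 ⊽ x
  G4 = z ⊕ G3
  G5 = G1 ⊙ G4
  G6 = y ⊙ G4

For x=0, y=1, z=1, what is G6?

1

G1 = 1 ∨ 1 = 1
G2 = 1 ⊙ 1 = 1
G3 = 1 ⊽ 0 = 0
G4 = 1 ⊕ 0 = 1
G6 = 1 ⊙ 1 = 1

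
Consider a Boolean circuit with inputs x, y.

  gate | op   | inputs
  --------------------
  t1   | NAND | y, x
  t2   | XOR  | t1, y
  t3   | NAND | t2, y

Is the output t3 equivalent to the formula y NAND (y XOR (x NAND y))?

t1 = y NAND x
t2 = t1 XOR y = (y NAND x) XOR y
t3 = t2 NAND y = ((y NAND x) XOR y) NAND y
At x=1, y=1: circuit gives 0, formula gives 0.
At x=0, y=0: circuit gives 1, formula gives 1.
Agrees on all 4 inputs.

Yes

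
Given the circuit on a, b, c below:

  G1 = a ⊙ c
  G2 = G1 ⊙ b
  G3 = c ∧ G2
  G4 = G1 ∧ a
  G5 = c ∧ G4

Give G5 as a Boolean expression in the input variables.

G1 = a ⊙ c
G4 = G1 ∧ a = (a ⊙ c) ∧ a
G5 = c ∧ G4 = c ∧ ((a ⊙ c) ∧ a)

c ∧ ((a ⊙ c) ∧ a)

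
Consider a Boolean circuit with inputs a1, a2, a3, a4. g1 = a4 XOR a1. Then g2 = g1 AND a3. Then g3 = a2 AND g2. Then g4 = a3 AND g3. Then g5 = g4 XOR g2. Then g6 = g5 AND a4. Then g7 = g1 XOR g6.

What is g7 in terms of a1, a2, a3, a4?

g1 = a4 XOR a1
g2 = g1 AND a3 = (a4 XOR a1) AND a3
g3 = a2 AND g2 = a2 AND ((a4 XOR a1) AND a3)
g4 = a3 AND g3 = a3 AND (a2 AND ((a4 XOR a1) AND a3))
g5 = g4 XOR g2 = (a3 AND (a2 AND ((a4 XOR a1) AND a3))) XOR ((a4 XOR a1) AND a3)
g6 = g5 AND a4 = ((a3 AND (a2 AND ((a4 XOR a1) AND a3))) XOR ((a4 XOR a1) AND a3)) AND a4
g7 = g1 XOR g6 = (a4 XOR a1) XOR (((a3 AND (a2 AND ((a4 XOR a1) AND a3))) XOR ((a4 XOR a1) AND a3)) AND a4)

(a4 XOR a1) XOR (((a3 AND (a2 AND ((a4 XOR a1) AND a3))) XOR ((a4 XOR a1) AND a3)) AND a4)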